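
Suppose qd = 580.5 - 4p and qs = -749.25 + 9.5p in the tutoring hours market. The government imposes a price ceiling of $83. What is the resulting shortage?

Shortage = 209.25

Equilibrium price would be p* = 98.5, so the ceiling at 83 binds.
At p = 83: qd = 580.5 − 4(83) = 248.5, qs = -749.25 + 9.5(83) = 39.25.
Shortage = 248.5 − 39.25 = 209.25.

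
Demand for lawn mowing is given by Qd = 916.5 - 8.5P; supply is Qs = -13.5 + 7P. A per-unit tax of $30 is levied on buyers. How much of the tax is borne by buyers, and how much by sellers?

Buyers bear 420/31, sellers bear 510/31

Pre-tax equilibrium: P* = 60, Q* = 406.5.
Tax on buyers shifts demand to Qd = 916.5 − 8.5(P + 30) = 661.5 - 8.5P.
661.5 - 8.5P = -13.5 + 7P gives seller price Ps = 1350/31; buyers pay Pb = 1350/31 + 30 = 2280/31.
New quantity: Q = 916.5 − 8.5(2280/31) = 18063/62.
Buyer burden = 2280/31 − 60 = 420/31; seller burden = 60 − 1350/31 = 510/31.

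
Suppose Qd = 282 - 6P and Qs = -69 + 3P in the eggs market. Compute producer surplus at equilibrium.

Equilibrium: 282 - 6P = -69 + 3P gives P* = 39, Q* = 48.
Supply starts at P = 23 (where Qs = 0).
PS = ½(39 − 23)(48) = 384.

Producer surplus = 384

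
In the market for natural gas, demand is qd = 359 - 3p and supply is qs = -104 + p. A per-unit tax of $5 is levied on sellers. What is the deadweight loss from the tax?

Pre-tax equilibrium: p* = 115.75, q* = 11.75.
Tax on sellers shifts supply to qs = -104 + 1(p − 5) = -109 + p.
359 - 3p = -109 + p gives buyer price pb = 117; sellers receive ps = 117 − 5 = 112.
New quantity: q = 359 − 3(117) = 8.
DWL = ½ × 5 × (11.75 − 8) = 9.375.

Deadweight loss = 9.375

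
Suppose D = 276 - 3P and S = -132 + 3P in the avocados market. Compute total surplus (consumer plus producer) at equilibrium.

Equilibrium: 276 - 3P = -132 + 3P gives P* = 68, Q* = 72.
Demand choke price: P = 92; supply starts at P = 44.
CS = ½(92 − 68)(72) = 864; PS = ½(68 − 44)(72) = 864.

Total surplus = 1728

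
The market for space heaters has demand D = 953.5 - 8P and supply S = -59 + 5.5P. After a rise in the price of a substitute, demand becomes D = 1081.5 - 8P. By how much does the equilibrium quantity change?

Original equilibrium: P* = 75, Q* = 353.5.
New equilibrium: 1081.5 - 8P = -59 + 5.5P, so 1140.5 = 13.5P and P' = 2281/27; Q' = 1081.5 − 8(2281/27) = 21905/54.
Change in quantity: 21905/54 − 353.5 = 1408/27.

ΔQ = 1408/27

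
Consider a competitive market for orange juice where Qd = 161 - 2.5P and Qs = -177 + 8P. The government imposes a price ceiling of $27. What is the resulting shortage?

Equilibrium price would be P* = 676/21, so the ceiling at 27 binds.
At P = 27: Qd = 161 − 2.5(27) = 93.5, Qs = -177 + 8(27) = 39.
Shortage = 93.5 − 39 = 54.5.

Shortage = 54.5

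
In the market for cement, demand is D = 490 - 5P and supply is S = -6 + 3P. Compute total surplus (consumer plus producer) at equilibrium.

Total surplus = 8640

Equilibrium: 490 - 5P = -6 + 3P gives P* = 62, Q* = 180.
Demand choke price: P = 98; supply starts at P = 2.
CS = ½(98 − 62)(180) = 3240; PS = ½(62 − 2)(180) = 5400.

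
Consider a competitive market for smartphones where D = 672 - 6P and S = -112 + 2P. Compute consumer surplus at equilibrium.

Equilibrium: 672 - 6P = -112 + 2P gives P* = 98, Q* = 84.
Demand choke price (D = 0): P = 112.
CS = ½(112 − 98)(84) = 588.

Consumer surplus = 588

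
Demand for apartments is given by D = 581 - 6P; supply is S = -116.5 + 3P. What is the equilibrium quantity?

Q* = 116

Set D = S: 581 - 6P = -116.5 + 3P.
697.5 = 9P, so P* = 77.5.
Q* = 581 − 6(77.5) = 116.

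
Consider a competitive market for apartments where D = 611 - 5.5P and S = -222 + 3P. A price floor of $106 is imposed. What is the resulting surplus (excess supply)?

Equilibrium price would be P* = 98, so the floor at 106 binds.
At P = 106: D = 28, S = 96.
Surplus = 96 − 28 = 68.

Surplus = 68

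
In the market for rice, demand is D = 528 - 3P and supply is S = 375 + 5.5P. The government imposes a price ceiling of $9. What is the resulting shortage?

Equilibrium price would be P* = 18, so the ceiling at 9 binds.
At P = 9: D = 528 − 3(9) = 501, S = 375 + 5.5(9) = 424.5.
Shortage = 501 − 424.5 = 76.5.

Shortage = 76.5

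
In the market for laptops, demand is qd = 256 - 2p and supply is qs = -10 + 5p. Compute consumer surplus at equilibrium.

Consumer surplus = 8100

Equilibrium: 256 - 2p = -10 + 5p gives p* = 38, q* = 180.
Demand choke price (qd = 0): p = 128.
CS = ½(128 − 38)(180) = 8100.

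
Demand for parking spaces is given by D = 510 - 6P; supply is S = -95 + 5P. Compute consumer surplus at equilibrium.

Equilibrium: 510 - 6P = -95 + 5P gives P* = 55, Q* = 180.
Demand choke price (D = 0): P = 85.
CS = ½(85 − 55)(180) = 2700.

Consumer surplus = 2700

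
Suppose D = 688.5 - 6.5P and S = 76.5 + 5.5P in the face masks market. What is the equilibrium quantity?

Q* = 357

Set D = S: 688.5 - 6.5P = 76.5 + 5.5P.
612 = 12P, so P* = 51.
Q* = 688.5 − 6.5(51) = 357.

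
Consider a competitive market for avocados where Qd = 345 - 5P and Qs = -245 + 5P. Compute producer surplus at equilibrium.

Equilibrium: 345 - 5P = -245 + 5P gives P* = 59, Q* = 50.
Supply starts at P = 49 (where Qs = 0).
PS = ½(59 − 49)(50) = 250.

Producer surplus = 250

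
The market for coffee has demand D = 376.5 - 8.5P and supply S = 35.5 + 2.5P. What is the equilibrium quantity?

Q* = 113

Set D = S: 376.5 - 8.5P = 35.5 + 2.5P.
341 = 11P, so P* = 31.
Q* = 376.5 − 8.5(31) = 113.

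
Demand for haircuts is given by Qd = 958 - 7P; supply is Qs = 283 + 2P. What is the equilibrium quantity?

Q* = 433

Set Qd = Qs: 958 - 7P = 283 + 2P.
675 = 9P, so P* = 75.
Q* = 958 − 7(75) = 433.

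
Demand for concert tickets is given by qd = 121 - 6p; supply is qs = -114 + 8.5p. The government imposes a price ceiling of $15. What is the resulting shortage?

Equilibrium price would be p* = 470/29, so the ceiling at 15 binds.
At p = 15: qd = 121 − 6(15) = 31, qs = -114 + 8.5(15) = 13.5.
Shortage = 31 − 13.5 = 17.5.

Shortage = 17.5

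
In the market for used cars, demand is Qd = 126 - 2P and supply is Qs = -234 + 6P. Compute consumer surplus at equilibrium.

Equilibrium: 126 - 2P = -234 + 6P gives P* = 45, Q* = 36.
Demand choke price (Qd = 0): P = 63.
CS = ½(63 − 45)(36) = 324.

Consumer surplus = 324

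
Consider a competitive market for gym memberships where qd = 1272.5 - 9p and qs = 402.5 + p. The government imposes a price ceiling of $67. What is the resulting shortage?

Shortage = 200

Equilibrium price would be p* = 87, so the ceiling at 67 binds.
At p = 67: qd = 1272.5 − 9(67) = 669.5, qs = 402.5 + 1(67) = 469.5.
Shortage = 669.5 − 469.5 = 200.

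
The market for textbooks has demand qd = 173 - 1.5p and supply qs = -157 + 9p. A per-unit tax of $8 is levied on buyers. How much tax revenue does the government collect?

Tax revenue = 6472/7

Pre-tax equilibrium: p* = 220/7, q* = 881/7.
Tax on buyers shifts demand to qd = 173 − 1.5(p + 8) = 161 - 1.5p.
161 - 1.5p = -157 + 9p gives seller price ps = 212/7; buyers pay pb = 212/7 + 8 = 268/7.
New quantity: q = 173 − 1.5(268/7) = 809/7.
Revenue = 8 × 809/7 = 6472/7.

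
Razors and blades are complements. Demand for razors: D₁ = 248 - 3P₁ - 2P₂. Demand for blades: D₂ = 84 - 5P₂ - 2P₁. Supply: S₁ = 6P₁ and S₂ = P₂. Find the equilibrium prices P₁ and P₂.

Market 1: 248 - 3P₁ - 2P₂ = 6P₁ → 9P₁ + 2P₂ = 248.
Market 2: 6P₂ + 2P₁ = 84.
Eliminating P₂: 6×(1) − 2×(2) gives 50P₁ = 1320, so P₁ = 26.4.
Back-substitute into (2): P₂ = (84 − 2×26.4) / 6 = 5.2.

P₁ = 26.4, P₂ = 5.2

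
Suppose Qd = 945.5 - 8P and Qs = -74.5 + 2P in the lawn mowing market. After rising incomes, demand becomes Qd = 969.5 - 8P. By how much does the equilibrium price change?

ΔP = 2.4

Original equilibrium: P* = 102, Q* = 129.5.
New equilibrium: 969.5 - 8P = -74.5 + 2P, so 1044 = 10P and P' = 104.4; Q' = 969.5 − 8(104.4) = 134.3.
Change in price: 104.4 − 102 = 2.4.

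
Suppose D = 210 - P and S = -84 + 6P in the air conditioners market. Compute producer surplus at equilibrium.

Equilibrium: 210 - P = -84 + 6P gives P* = 42, Q* = 168.
Supply starts at P = 14 (where S = 0).
PS = ½(42 − 14)(168) = 2352.

Producer surplus = 2352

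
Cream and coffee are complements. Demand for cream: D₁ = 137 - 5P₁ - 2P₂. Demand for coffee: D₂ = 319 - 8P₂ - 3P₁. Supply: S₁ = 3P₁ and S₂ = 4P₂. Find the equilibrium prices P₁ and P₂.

P₁ = 503/45, P₂ = 2141/90

Market 1: 137 - 5P₁ - 2P₂ = 3P₁ → 8P₁ + 2P₂ = 137.
Market 2: 12P₂ + 3P₁ = 319.
Eliminating P₂: 12×(1) − 2×(2) gives 90P₁ = 1006, so P₁ = 503/45.
Back-substitute into (2): P₂ = (319 − 3×503/45) / 12 = 2141/90.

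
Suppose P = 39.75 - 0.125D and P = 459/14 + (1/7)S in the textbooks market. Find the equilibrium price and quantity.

P* = 36.5, Q* = 26

Set the two price expressions equal: 39.75 - 0.125Q = 459/14 + (1/7)Q.
195/28 = (15/56)Q, so Q* = 26.
P* = 39.75 − (0.125)(26) = 36.5.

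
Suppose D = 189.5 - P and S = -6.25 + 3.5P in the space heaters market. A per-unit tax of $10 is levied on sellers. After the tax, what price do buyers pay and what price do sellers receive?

Pre-tax equilibrium: P* = 43.5, Q* = 146.
Tax on sellers shifts supply to S = -6.25 + 3.5(P − 10) = -41.25 + 3.5P.
189.5 - P = -41.25 + 3.5P gives buyer price Pb = 923/18; sellers receive Ps = 923/18 − 10 = 743/18.
New quantity: Q = 189.5 − 1(923/18) = 1244/9.

Buyers pay 923/18, sellers receive 743/18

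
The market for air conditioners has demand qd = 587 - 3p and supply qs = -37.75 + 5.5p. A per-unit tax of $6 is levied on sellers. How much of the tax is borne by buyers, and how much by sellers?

Buyers bear 66/17, sellers bear 36/17

Pre-tax equilibrium: p* = 73.5, q* = 366.5.
Tax on sellers shifts supply to qs = -37.75 + 5.5(p − 6) = -70.75 + 5.5p.
587 - 3p = -70.75 + 5.5p gives buyer price pb = 2631/34; sellers receive ps = 2631/34 − 6 = 2427/34.
New quantity: q = 587 − 3(2631/34) = 12065/34.
Buyer burden = 2631/34 − 73.5 = 66/17; seller burden = 73.5 − 2427/34 = 36/17.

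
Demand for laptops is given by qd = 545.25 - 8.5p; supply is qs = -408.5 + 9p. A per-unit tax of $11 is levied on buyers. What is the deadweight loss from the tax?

Deadweight loss = 18513/70

Pre-tax equilibrium: p* = 54.5, q* = 82.
Tax on buyers shifts demand to qd = 545.25 − 8.5(p + 11) = 451.75 - 8.5p.
451.75 - 8.5p = -408.5 + 9p gives seller price ps = 3441/70; buyers pay pb = 3441/70 + 11 = 4211/70.
New quantity: q = 545.25 − 8.5(4211/70) = 1187/35.
DWL = ½ × 11 × (82 − 1187/35) = 18513/70.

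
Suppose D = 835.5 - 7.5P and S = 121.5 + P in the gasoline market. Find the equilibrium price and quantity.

P* = 84, Q* = 205.5

Set D = S: 835.5 - 7.5P = 121.5 + P.
714 = 8.5P, so P* = 84.
Q* = 835.5 − 7.5(84) = 205.5.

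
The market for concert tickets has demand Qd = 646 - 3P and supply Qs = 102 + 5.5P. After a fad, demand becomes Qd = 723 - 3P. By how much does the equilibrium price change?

Original equilibrium: P* = 64, Q* = 454.
New equilibrium: 723 - 3P = 102 + 5.5P, so 621 = 8.5P and P' = 1242/17; Q' = 723 − 3(1242/17) = 8565/17.
Change in price: 1242/17 − 64 = 154/17.

ΔP = 154/17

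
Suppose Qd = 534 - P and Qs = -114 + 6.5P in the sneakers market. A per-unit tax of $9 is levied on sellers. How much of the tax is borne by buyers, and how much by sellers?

Pre-tax equilibrium: P* = 86.4, Q* = 447.6.
Tax on sellers shifts supply to Qs = -114 + 6.5(P − 9) = -172.5 + 6.5P.
534 - P = -172.5 + 6.5P gives buyer price Pb = 94.2; sellers receive Ps = 94.2 − 9 = 85.2.
New quantity: Q = 534 − 1(94.2) = 439.8.
Buyer burden = 94.2 − 86.4 = 7.8; seller burden = 86.4 − 85.2 = 1.2.

Buyers bear $7.8, sellers bear $1.2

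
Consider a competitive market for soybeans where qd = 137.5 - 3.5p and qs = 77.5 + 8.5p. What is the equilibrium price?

p* = 5

Set qd = qs: 137.5 - 3.5p = 77.5 + 8.5p.
60 = 12p, so p* = 5.
q* = 137.5 − 3.5(5) = 120.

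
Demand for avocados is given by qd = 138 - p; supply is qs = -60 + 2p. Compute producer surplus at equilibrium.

Equilibrium: 138 - p = -60 + 2p gives p* = 66, q* = 72.
Supply starts at p = 30 (where qs = 0).
PS = ½(66 − 30)(72) = 1296.

Producer surplus = 1296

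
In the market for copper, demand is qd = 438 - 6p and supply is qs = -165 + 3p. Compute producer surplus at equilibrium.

Producer surplus = 216

Equilibrium: 438 - 6p = -165 + 3p gives p* = 67, q* = 36.
Supply starts at p = 55 (where qs = 0).
PS = ½(67 − 55)(36) = 216.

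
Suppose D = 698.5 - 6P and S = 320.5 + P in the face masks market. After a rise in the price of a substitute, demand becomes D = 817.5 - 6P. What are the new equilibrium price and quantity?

Original equilibrium: P* = 54, Q* = 374.5.
New equilibrium: 817.5 - 6P = 320.5 + P, so 497 = 7P and P' = 71; Q' = 817.5 − 6(71) = 391.5.

P' = 71, Q' = 391.5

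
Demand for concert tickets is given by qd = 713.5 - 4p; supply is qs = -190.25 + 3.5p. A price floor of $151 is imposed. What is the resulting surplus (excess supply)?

Equilibrium price would be p* = 120.5, so the floor at 151 binds.
At p = 151: qd = 109.5, qs = 338.25.
Surplus = 338.25 − 109.5 = 228.75.

Surplus = 228.75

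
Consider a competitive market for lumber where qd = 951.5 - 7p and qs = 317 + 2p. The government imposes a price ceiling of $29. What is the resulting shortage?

Shortage = 373.5

Equilibrium price would be p* = 70.5, so the ceiling at 29 binds.
At p = 29: qd = 951.5 − 7(29) = 748.5, qs = 317 + 2(29) = 375.
Shortage = 748.5 − 375 = 373.5.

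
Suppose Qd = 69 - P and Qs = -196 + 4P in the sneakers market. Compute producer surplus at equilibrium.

Producer surplus = 32

Equilibrium: 69 - P = -196 + 4P gives P* = 53, Q* = 16.
Supply starts at P = 49 (where Qs = 0).
PS = ½(53 − 49)(16) = 32.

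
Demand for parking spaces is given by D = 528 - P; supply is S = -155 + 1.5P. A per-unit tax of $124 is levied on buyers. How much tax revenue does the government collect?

Pre-tax equilibrium: P* = 273.2, Q* = 254.8.
Tax on buyers shifts demand to D = 528 − 1(P + 124) = 404 - P.
404 - P = -155 + 1.5P gives seller price Ps = 223.6; buyers pay Pb = 223.6 + 124 = 347.6.
New quantity: Q = 528 − 1(347.6) = 180.4.
Revenue = 124 × 180.4 = 22369.6.

Tax revenue = 22369.6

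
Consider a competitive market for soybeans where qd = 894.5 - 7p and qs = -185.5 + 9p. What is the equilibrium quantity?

q* = 422

Set qd = qs: 894.5 - 7p = -185.5 + 9p.
1080 = 16p, so p* = 67.5.
q* = 894.5 − 7(67.5) = 422.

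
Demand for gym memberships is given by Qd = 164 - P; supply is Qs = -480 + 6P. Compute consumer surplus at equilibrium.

Equilibrium: 164 - P = -480 + 6P gives P* = 92, Q* = 72.
Demand choke price (Qd = 0): P = 164.
CS = ½(164 − 92)(72) = 2592.

Consumer surplus = 2592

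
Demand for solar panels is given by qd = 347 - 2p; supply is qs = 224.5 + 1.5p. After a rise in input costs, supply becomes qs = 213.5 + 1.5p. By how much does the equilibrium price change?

Δp = 22/7

Original equilibrium: p* = 35, q* = 277.
New equilibrium: 347 - 2p = 213.5 + 1.5p, so 133.5 = 3.5p and p' = 267/7; q' = 347 − 2(267/7) = 1895/7.
Change in price: 267/7 − 35 = 22/7.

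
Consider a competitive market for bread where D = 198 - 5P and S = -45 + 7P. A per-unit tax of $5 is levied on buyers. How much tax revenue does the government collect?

Pre-tax equilibrium: P* = 20.25, Q* = 96.75.
Tax on buyers shifts demand to D = 198 − 5(P + 5) = 173 - 5P.
173 - 5P = -45 + 7P gives seller price Ps = 109/6; buyers pay Pb = 109/6 + 5 = 139/6.
New quantity: Q = 198 − 5(139/6) = 493/6.
Revenue = 5 × 493/6 = 2465/6.

Tax revenue = 2465/6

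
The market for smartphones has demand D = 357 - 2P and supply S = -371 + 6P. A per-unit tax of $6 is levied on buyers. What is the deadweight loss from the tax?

Pre-tax equilibrium: P* = 91, Q* = 175.
Tax on buyers shifts demand to D = 357 − 2(P + 6) = 345 - 2P.
345 - 2P = -371 + 6P gives seller price Ps = 89.5; buyers pay Pb = 89.5 + 6 = 95.5.
New quantity: Q = 357 − 2(95.5) = 166.
DWL = ½ × 6 × (175 − 166) = 27.

Deadweight loss = 27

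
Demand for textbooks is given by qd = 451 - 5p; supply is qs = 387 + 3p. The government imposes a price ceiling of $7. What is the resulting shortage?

Equilibrium price would be p* = 8, so the ceiling at 7 binds.
At p = 7: qd = 451 − 5(7) = 416, qs = 387 + 3(7) = 408.
Shortage = 416 − 408 = 8.

Shortage = 8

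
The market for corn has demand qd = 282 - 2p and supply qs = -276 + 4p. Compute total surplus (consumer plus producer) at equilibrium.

Equilibrium: 282 - 2p = -276 + 4p gives p* = 93, q* = 96.
Demand choke price: p = 141; supply starts at p = 69.
CS = ½(141 − 93)(96) = 2304; PS = ½(93 − 69)(96) = 1152.

Total surplus = 3456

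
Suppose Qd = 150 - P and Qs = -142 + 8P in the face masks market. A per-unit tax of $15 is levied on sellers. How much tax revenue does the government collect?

Tax revenue = 4690/3

Pre-tax equilibrium: P* = 292/9, Q* = 1058/9.
Tax on sellers shifts supply to Qs = -142 + 8(P − 15) = -262 + 8P.
150 - P = -262 + 8P gives buyer price Pb = 412/9; sellers receive Ps = 412/9 − 15 = 277/9.
New quantity: Q = 150 − 1(412/9) = 938/9.
Revenue = 15 × 938/9 = 4690/3.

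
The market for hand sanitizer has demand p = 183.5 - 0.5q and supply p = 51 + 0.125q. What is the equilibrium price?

p* = 77.5

Set the two price expressions equal: 183.5 - 0.5q = 51 + 0.125q.
132.5 = 0.625q, so q* = 212.
p* = 183.5 − (0.5)(212) = 77.5.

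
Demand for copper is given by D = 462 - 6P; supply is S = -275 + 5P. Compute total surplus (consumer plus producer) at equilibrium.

Total surplus = 660

Equilibrium: 462 - 6P = -275 + 5P gives P* = 67, Q* = 60.
Demand choke price: P = 77; supply starts at P = 55.
CS = ½(77 − 67)(60) = 300; PS = ½(67 − 55)(60) = 360.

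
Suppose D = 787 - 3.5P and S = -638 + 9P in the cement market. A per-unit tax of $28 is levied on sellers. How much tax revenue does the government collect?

Pre-tax equilibrium: P* = 114, Q* = 388.
Tax on sellers shifts supply to S = -638 + 9(P − 28) = -890 + 9P.
787 - 3.5P = -890 + 9P gives buyer price Pb = 134.16; sellers receive Ps = 134.16 − 28 = 106.16.
New quantity: Q = 787 − 3.5(134.16) = 317.44.
Revenue = 28 × 317.44 = 8888.32.

Tax revenue = 8888.32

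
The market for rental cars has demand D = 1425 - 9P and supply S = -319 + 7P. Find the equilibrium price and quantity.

Set D = S: 1425 - 9P = -319 + 7P.
1744 = 16P, so P* = 109.
Q* = 1425 − 9(109) = 444.

P* = 109, Q* = 444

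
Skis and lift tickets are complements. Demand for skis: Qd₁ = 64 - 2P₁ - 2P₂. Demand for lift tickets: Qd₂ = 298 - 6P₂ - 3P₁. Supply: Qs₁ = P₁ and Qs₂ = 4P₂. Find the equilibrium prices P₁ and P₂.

Market 1: 64 - 2P₁ - 2P₂ = P₁ → 3P₁ + 2P₂ = 64.
Market 2: 10P₂ + 3P₁ = 298.
Eliminating P₂: 10×(1) − 2×(2) gives 24P₁ = 44, so P₁ = 11/6.
Back-substitute into (2): P₂ = (298 − 3×11/6) / 10 = 29.25.

P₁ = 11/6, P₂ = 29.25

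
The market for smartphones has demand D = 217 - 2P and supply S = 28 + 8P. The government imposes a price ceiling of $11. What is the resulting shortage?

Equilibrium price would be P* = 18.9, so the ceiling at 11 binds.
At P = 11: D = 217 − 2(11) = 195, S = 28 + 8(11) = 116.
Shortage = 195 − 116 = 79.

Shortage = 79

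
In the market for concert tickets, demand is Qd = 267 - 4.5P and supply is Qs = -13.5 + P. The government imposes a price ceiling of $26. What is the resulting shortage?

Equilibrium price would be P* = 51, so the ceiling at 26 binds.
At P = 26: Qd = 267 − 4.5(26) = 150, Qs = -13.5 + 1(26) = 12.5.
Shortage = 150 − 12.5 = 137.5.

Shortage = 137.5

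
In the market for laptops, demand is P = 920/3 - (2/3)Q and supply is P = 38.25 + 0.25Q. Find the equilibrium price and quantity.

Set the two price expressions equal: 920/3 - (2/3)Q = 38.25 + 0.25Q.
3221/12 = (11/12)Q, so Q* = 3221/11.
P* = 920/3 − (2/3)(3221/11) = 1226/11.

P* = 1226/11, Q* = 3221/11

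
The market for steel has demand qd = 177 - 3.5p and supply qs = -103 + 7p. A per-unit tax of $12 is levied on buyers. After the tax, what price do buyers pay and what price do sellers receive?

Pre-tax equilibrium: p* = 80/3, q* = 251/3.
Tax on buyers shifts demand to qd = 177 − 3.5(p + 12) = 135 - 3.5p.
135 - 3.5p = -103 + 7p gives seller price ps = 68/3; buyers pay pb = 68/3 + 12 = 104/3.
New quantity: q = 177 − 3.5(104/3) = 167/3.

Buyers pay 104/3, sellers receive 68/3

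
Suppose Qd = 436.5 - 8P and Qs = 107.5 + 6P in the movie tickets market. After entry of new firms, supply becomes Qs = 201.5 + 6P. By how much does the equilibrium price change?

Original equilibrium: P* = 23.5, Q* = 248.5.
New equilibrium: 436.5 - 8P = 201.5 + 6P, so 235 = 14P and P' = 235/14; Q' = 436.5 − 8(235/14) = 4231/14.
Change in price: 235/14 − 23.5 = -47/7.

ΔP = -47/7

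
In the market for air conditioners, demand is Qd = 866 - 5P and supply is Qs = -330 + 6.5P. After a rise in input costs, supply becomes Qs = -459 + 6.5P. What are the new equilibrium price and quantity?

P' = 2650/23, Q' = 6668/23

Original equilibrium: P* = 104, Q* = 346.
New equilibrium: 866 - 5P = -459 + 6.5P, so 1325 = 11.5P and P' = 2650/23; Q' = 866 − 5(2650/23) = 6668/23.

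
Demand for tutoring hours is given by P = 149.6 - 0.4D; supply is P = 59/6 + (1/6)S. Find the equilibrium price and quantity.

Set the two price expressions equal: 149.6 - 0.4Q = 59/6 + (1/6)Q.
4193/30 = (17/30)Q, so Q* = 4193/17.
P* = 149.6 − (0.4)(4193/17) = 866/17.

P* = 866/17, Q* = 4193/17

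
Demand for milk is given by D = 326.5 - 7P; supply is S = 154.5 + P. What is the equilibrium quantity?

Set D = S: 326.5 - 7P = 154.5 + P.
172 = 8P, so P* = 21.5.
Q* = 326.5 − 7(21.5) = 176.

Q* = 176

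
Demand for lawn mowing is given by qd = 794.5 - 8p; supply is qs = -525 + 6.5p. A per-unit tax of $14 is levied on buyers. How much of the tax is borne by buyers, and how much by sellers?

Pre-tax equilibrium: p* = 91, q* = 66.5.
Tax on buyers shifts demand to qd = 794.5 − 8(p + 14) = 682.5 - 8p.
682.5 - 8p = -525 + 6.5p gives seller price ps = 2415/29; buyers pay pb = 2415/29 + 14 = 2821/29.
New quantity: q = 794.5 − 8(2821/29) = 945/58.
Buyer burden = 2821/29 − 91 = 182/29; seller burden = 91 − 2415/29 = 224/29.

Buyers bear 182/29, sellers bear 224/29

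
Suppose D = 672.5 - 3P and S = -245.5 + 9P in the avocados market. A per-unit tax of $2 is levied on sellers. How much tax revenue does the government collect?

Pre-tax equilibrium: P* = 76.5, Q* = 443.
Tax on sellers shifts supply to S = -245.5 + 9(P − 2) = -263.5 + 9P.
672.5 - 3P = -263.5 + 9P gives buyer price Pb = 78; sellers receive Ps = 78 − 2 = 76.
New quantity: Q = 672.5 − 3(78) = 438.5.
Revenue = 2 × 438.5 = 877.

Tax revenue = 877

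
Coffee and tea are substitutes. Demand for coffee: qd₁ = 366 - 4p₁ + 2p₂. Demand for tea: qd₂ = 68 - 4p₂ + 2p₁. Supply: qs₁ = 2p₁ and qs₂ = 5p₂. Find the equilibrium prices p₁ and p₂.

p₁ = 68.6, p₂ = 22.8

Market 1: 366 - 4p₁ + 2p₂ = 2p₁ → 6p₁ - 2p₂ = 366.
Market 2: 9p₂ - 2p₁ = 68.
Eliminating p₂: 9×(1) + 2×(2) gives 50p₁ = 3430, so p₁ = 68.6.
Back-substitute into (2): p₂ = (68 + 2×68.6) / 9 = 22.8.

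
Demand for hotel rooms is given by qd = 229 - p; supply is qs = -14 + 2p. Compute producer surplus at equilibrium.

Producer surplus = 5476

Equilibrium: 229 - p = -14 + 2p gives p* = 81, q* = 148.
Supply starts at p = 7 (where qs = 0).
PS = ½(81 − 7)(148) = 5476.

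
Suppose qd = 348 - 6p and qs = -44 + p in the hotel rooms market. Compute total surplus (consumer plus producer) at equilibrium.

Total surplus = 84

Equilibrium: 348 - 6p = -44 + p gives p* = 56, q* = 12.
Demand choke price: p = 58; supply starts at p = 44.
CS = ½(58 − 56)(12) = 12; PS = ½(56 − 44)(12) = 72.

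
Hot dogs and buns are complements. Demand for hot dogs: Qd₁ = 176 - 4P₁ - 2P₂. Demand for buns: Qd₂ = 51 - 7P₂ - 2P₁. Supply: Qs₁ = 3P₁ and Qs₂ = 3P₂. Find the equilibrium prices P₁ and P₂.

Market 1: 176 - 4P₁ - 2P₂ = 3P₁ → 7P₁ + 2P₂ = 176.
Market 2: 10P₂ + 2P₁ = 51.
Eliminating P₂: 10×(1) − 2×(2) gives 66P₁ = 1658, so P₁ = 829/33.
Back-substitute into (2): P₂ = (51 − 2×829/33) / 10 = 5/66.

P₁ = 829/33, P₂ = 5/66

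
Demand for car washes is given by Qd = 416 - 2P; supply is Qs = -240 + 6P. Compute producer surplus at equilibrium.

Equilibrium: 416 - 2P = -240 + 6P gives P* = 82, Q* = 252.
Supply starts at P = 40 (where Qs = 0).
PS = ½(82 − 40)(252) = 5292.

Producer surplus = 5292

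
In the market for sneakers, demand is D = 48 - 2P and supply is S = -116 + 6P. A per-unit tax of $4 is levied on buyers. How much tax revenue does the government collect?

Tax revenue = 4

Pre-tax equilibrium: P* = 20.5, Q* = 7.
Tax on buyers shifts demand to D = 48 − 2(P + 4) = 40 - 2P.
40 - 2P = -116 + 6P gives seller price Ps = 19.5; buyers pay Pb = 19.5 + 4 = 23.5.
New quantity: Q = 48 − 2(23.5) = 1.
Revenue = 4 × 1 = 4.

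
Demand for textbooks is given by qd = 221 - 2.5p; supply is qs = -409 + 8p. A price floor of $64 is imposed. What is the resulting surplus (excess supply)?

Surplus = 42

Equilibrium price would be p* = 60, so the floor at 64 binds.
At p = 64: qd = 61, qs = 103.
Surplus = 103 − 61 = 42.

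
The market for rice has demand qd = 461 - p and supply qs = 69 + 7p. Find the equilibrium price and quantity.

Set qd = qs: 461 - p = 69 + 7p.
392 = 8p, so p* = 49.
q* = 461 − 1(49) = 412.

p* = 49, q* = 412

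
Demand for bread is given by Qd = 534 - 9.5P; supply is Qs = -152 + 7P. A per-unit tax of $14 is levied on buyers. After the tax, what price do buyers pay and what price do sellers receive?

Buyers pay 1568/33, sellers receive 1106/33

Pre-tax equilibrium: P* = 1372/33, Q* = 4588/33.
Tax on buyers shifts demand to Qd = 534 − 9.5(P + 14) = 401 - 9.5P.
401 - 9.5P = -152 + 7P gives seller price Ps = 1106/33; buyers pay Pb = 1106/33 + 14 = 1568/33.
New quantity: Q = 534 − 9.5(1568/33) = 2726/33.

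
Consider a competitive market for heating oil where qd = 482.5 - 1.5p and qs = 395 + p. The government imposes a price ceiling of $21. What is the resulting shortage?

Shortage = 35

Equilibrium price would be p* = 35, so the ceiling at 21 binds.
At p = 21: qd = 482.5 − 1.5(21) = 451, qs = 395 + 1(21) = 416.
Shortage = 451 − 416 = 35.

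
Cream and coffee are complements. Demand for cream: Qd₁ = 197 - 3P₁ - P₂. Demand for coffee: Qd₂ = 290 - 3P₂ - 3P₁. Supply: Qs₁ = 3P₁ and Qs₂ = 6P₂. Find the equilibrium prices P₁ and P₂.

P₁ = 1483/51, P₂ = 383/17

Market 1: 197 - 3P₁ - P₂ = 3P₁ → 6P₁ + P₂ = 197.
Market 2: 9P₂ + 3P₁ = 290.
Eliminating P₂: 9×(1) − 1×(2) gives 51P₁ = 1483, so P₁ = 1483/51.
Back-substitute into (2): P₂ = (290 − 3×1483/51) / 9 = 383/17.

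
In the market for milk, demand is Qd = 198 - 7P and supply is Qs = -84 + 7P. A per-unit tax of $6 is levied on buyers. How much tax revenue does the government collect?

Tax revenue = 216

Pre-tax equilibrium: P* = 141/7, Q* = 57.
Tax on buyers shifts demand to Qd = 198 − 7(P + 6) = 156 - 7P.
156 - 7P = -84 + 7P gives seller price Ps = 120/7; buyers pay Pb = 120/7 + 6 = 162/7.
New quantity: Q = 198 − 7(162/7) = 36.
Revenue = 6 × 36 = 216.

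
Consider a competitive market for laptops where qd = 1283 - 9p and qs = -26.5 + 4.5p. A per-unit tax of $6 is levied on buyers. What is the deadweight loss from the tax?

Deadweight loss = 54

Pre-tax equilibrium: p* = 97, q* = 410.
Tax on buyers shifts demand to qd = 1283 − 9(p + 6) = 1229 - 9p.
1229 - 9p = -26.5 + 4.5p gives seller price ps = 93; buyers pay pb = 93 + 6 = 99.
New quantity: q = 1283 − 9(99) = 392.
DWL = ½ × 6 × (410 − 392) = 54.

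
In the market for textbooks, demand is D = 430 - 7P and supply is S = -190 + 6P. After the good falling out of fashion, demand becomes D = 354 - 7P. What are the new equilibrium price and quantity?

P' = 544/13, Q' = 794/13

Original equilibrium: P* = 620/13, Q* = 1250/13.
New equilibrium: 354 - 7P = -190 + 6P, so 544 = 13P and P' = 544/13; Q' = 354 − 7(544/13) = 794/13.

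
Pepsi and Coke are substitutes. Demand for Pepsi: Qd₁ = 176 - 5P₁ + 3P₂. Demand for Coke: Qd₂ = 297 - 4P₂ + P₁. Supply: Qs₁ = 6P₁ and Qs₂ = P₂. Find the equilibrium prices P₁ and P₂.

P₁ = 1771/52, P₂ = 3443/52

Market 1: 176 - 5P₁ + 3P₂ = 6P₁ → 11P₁ - 3P₂ = 176.
Market 2: 5P₂ - P₁ = 297.
Eliminating P₂: 5×(1) + 3×(2) gives 52P₁ = 1771, so P₁ = 1771/52.
Back-substitute into (2): P₂ = (297 + 1×1771/52) / 5 = 3443/52.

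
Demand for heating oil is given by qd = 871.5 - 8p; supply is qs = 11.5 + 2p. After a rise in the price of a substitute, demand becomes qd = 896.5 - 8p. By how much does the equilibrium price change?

Δp = 2.5

Original equilibrium: p* = 86, q* = 183.5.
New equilibrium: 896.5 - 8p = 11.5 + 2p, so 885 = 10p and p' = 88.5; q' = 896.5 − 8(88.5) = 188.5.
Change in price: 88.5 − 86 = 2.5.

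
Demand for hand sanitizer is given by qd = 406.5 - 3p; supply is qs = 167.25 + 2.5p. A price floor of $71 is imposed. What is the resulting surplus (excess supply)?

Equilibrium price would be p* = 43.5, so the floor at 71 binds.
At p = 71: qd = 193.5, qs = 344.75.
Surplus = 344.75 − 193.5 = 151.25.

Surplus = 151.25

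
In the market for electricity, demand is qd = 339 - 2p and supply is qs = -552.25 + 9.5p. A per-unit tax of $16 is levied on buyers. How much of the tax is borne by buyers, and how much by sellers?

Pre-tax equilibrium: p* = 77.5, q* = 184.
Tax on buyers shifts demand to qd = 339 − 2(p + 16) = 307 - 2p.
307 - 2p = -552.25 + 9.5p gives seller price ps = 3437/46; buyers pay pb = 3437/46 + 16 = 4173/46.
New quantity: q = 339 − 2(4173/46) = 3624/23.
Buyer burden = 4173/46 − 77.5 = 304/23; seller burden = 77.5 − 3437/46 = 64/23.

Buyers bear 304/23, sellers bear 64/23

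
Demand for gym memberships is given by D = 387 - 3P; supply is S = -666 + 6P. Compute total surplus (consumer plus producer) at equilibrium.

Total surplus = 324

Equilibrium: 387 - 3P = -666 + 6P gives P* = 117, Q* = 36.
Demand choke price: P = 129; supply starts at P = 111.
CS = ½(129 − 117)(36) = 216; PS = ½(117 − 111)(36) = 108.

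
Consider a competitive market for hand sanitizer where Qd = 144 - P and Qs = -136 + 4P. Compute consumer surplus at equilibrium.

Consumer surplus = 3872

Equilibrium: 144 - P = -136 + 4P gives P* = 56, Q* = 88.
Demand choke price (Qd = 0): P = 144.
CS = ½(144 − 56)(88) = 3872.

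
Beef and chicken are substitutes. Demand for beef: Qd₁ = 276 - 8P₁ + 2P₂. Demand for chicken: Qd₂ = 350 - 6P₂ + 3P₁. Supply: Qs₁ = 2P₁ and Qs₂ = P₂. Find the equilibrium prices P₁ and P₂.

Market 1: 276 - 8P₁ + 2P₂ = 2P₁ → 10P₁ - 2P₂ = 276.
Market 2: 7P₂ - 3P₁ = 350.
Eliminating P₂: 7×(1) + 2×(2) gives 64P₁ = 2632, so P₁ = 41.125.
Back-substitute into (2): P₂ = (350 + 3×41.125) / 7 = 67.625.

P₁ = 41.125, P₂ = 67.625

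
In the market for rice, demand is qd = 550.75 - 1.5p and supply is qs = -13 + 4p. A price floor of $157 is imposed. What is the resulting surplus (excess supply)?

Equilibrium price would be p* = 102.5, so the floor at 157 binds.
At p = 157: qd = 315.25, qs = 615.
Surplus = 615 − 315.25 = 299.75.

Surplus = 299.75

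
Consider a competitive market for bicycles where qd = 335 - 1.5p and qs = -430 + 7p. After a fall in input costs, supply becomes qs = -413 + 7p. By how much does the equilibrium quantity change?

Original equilibrium: p* = 90, q* = 200.
New equilibrium: 335 - 1.5p = -413 + 7p, so 748 = 8.5p and p' = 88; q' = 335 − 1.5(88) = 203.
Change in quantity: 203 − 200 = 3.

Δq = 3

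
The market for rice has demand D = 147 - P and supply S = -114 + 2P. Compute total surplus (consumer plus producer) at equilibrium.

Equilibrium: 147 - P = -114 + 2P gives P* = 87, Q* = 60.
Demand choke price: P = 147; supply starts at P = 57.
CS = ½(147 − 87)(60) = 1800; PS = ½(87 − 57)(60) = 900.

Total surplus = 2700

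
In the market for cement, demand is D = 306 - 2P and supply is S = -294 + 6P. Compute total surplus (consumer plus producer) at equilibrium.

Equilibrium: 306 - 2P = -294 + 6P gives P* = 75, Q* = 156.
Demand choke price: P = 153; supply starts at P = 49.
CS = ½(153 − 75)(156) = 6084; PS = ½(75 − 49)(156) = 2028.

Total surplus = 8112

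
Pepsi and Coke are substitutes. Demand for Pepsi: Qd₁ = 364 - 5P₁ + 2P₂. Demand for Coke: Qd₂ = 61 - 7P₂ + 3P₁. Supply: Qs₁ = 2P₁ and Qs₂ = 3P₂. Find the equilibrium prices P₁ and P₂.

Market 1: 364 - 5P₁ + 2P₂ = 2P₁ → 7P₁ - 2P₂ = 364.
Market 2: 10P₂ - 3P₁ = 61.
Eliminating P₂: 10×(1) + 2×(2) gives 64P₁ = 3762, so P₁ = 58.78125.
Back-substitute into (2): P₂ = (61 + 3×58.78125) / 10 = 23.734375.

P₁ = 58.78125, P₂ = 23.734375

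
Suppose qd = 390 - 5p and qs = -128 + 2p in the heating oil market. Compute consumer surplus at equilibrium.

Equilibrium: 390 - 5p = -128 + 2p gives p* = 74, q* = 20.
Demand choke price (qd = 0): p = 78.
CS = ½(78 − 74)(20) = 40.

Consumer surplus = 40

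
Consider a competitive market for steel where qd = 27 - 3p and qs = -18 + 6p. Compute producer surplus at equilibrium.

Producer surplus = 12

Equilibrium: 27 - 3p = -18 + 6p gives p* = 5, q* = 12.
Supply starts at p = 3 (where qs = 0).
PS = ½(5 − 3)(12) = 12.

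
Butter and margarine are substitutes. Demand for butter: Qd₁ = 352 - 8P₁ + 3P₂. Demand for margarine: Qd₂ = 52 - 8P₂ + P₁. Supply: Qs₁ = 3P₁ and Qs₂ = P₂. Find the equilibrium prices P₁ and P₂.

Market 1: 352 - 8P₁ + 3P₂ = 3P₁ → 11P₁ - 3P₂ = 352.
Market 2: 9P₂ - P₁ = 52.
Eliminating P₂: 9×(1) + 3×(2) gives 96P₁ = 3324, so P₁ = 34.625.
Back-substitute into (2): P₂ = (52 + 1×34.625) / 9 = 9.625.

P₁ = 34.625, P₂ = 9.625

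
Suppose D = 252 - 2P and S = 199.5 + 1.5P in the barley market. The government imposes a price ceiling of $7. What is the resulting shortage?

Shortage = 28

Equilibrium price would be P* = 15, so the ceiling at 7 binds.
At P = 7: D = 252 − 2(7) = 238, S = 199.5 + 1.5(7) = 210.
Shortage = 238 − 210 = 28.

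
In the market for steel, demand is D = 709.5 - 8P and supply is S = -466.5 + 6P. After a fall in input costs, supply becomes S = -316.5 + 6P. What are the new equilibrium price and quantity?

P' = 513/7, Q' = 1725/14

Original equilibrium: P* = 84, Q* = 37.5.
New equilibrium: 709.5 - 8P = -316.5 + 6P, so 1026 = 14P and P' = 513/7; Q' = 709.5 − 8(513/7) = 1725/14.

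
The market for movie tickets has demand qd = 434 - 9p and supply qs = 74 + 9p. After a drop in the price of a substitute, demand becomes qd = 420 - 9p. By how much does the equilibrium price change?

Original equilibrium: p* = 20, q* = 254.
New equilibrium: 420 - 9p = 74 + 9p, so 346 = 18p and p' = 173/9; q' = 420 − 9(173/9) = 247.
Change in price: 173/9 − 20 = -7/9.

Δp = -7/9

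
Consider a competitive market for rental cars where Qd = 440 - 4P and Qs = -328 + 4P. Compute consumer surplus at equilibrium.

Equilibrium: 440 - 4P = -328 + 4P gives P* = 96, Q* = 56.
Demand choke price (Qd = 0): P = 110.
CS = ½(110 − 96)(56) = 392.

Consumer surplus = 392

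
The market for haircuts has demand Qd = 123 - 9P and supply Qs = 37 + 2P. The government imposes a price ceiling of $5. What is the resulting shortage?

Equilibrium price would be P* = 86/11, so the ceiling at 5 binds.
At P = 5: Qd = 123 − 9(5) = 78, Qs = 37 + 2(5) = 47.
Shortage = 78 − 47 = 31.

Shortage = 31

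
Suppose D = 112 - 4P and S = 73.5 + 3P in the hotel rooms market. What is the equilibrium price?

Set D = S: 112 - 4P = 73.5 + 3P.
38.5 = 7P, so P* = 5.5.
Q* = 112 − 4(5.5) = 90.

P* = 5.5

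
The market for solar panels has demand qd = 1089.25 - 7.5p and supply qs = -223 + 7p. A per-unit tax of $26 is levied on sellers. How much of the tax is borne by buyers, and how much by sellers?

Pre-tax equilibrium: p* = 90.5, q* = 410.5.
Tax on sellers shifts supply to qs = -223 + 7(p − 26) = -405 + 7p.
1089.25 - 7.5p = -405 + 7p gives buyer price pb = 5977/58; sellers receive ps = 5977/58 − 26 = 4469/58.
New quantity: q = 1089.25 − 7.5(5977/58) = 18349/58.
Buyer burden = 5977/58 − 90.5 = 364/29; seller burden = 90.5 − 4469/58 = 390/29.

Buyers bear 364/29, sellers bear 390/29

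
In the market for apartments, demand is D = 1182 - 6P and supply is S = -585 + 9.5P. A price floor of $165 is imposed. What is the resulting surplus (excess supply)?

Equilibrium price would be P* = 114, so the floor at 165 binds.
At P = 165: D = 192, S = 982.5.
Surplus = 982.5 − 192 = 790.5.

Surplus = 790.5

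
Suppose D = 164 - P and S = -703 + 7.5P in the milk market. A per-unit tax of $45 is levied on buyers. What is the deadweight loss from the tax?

Deadweight loss = 30375/34

Pre-tax equilibrium: P* = 102, Q* = 62.
Tax on buyers shifts demand to D = 164 − 1(P + 45) = 119 - P.
119 - P = -703 + 7.5P gives seller price Ps = 1644/17; buyers pay Pb = 1644/17 + 45 = 2409/17.
New quantity: Q = 164 − 1(2409/17) = 379/17.
DWL = ½ × 45 × (62 − 379/17) = 30375/34.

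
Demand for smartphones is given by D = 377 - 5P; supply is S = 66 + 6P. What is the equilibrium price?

P* = 311/11

Set D = S: 377 - 5P = 66 + 6P.
311 = 11P, so P* = 311/11.
Q* = 377 − 5(311/11) = 2592/11.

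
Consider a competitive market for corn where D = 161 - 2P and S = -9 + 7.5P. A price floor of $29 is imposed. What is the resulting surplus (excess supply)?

Surplus = 105.5

Equilibrium price would be P* = 340/19, so the floor at 29 binds.
At P = 29: D = 103, S = 208.5.
Surplus = 208.5 − 103 = 105.5.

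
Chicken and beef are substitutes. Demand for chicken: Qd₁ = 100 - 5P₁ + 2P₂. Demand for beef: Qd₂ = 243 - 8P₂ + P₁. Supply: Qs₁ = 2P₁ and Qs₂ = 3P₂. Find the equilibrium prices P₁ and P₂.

P₁ = 1586/75, P₂ = 1801/75

Market 1: 100 - 5P₁ + 2P₂ = 2P₁ → 7P₁ - 2P₂ = 100.
Market 2: 11P₂ - P₁ = 243.
Eliminating P₂: 11×(1) + 2×(2) gives 75P₁ = 1586, so P₁ = 1586/75.
Back-substitute into (2): P₂ = (243 + 1×1586/75) / 11 = 1801/75.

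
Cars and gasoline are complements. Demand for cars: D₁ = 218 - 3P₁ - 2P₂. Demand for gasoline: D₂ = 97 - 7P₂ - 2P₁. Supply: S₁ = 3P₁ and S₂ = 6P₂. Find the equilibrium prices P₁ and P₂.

P₁ = 1320/37, P₂ = 73/37

Market 1: 218 - 3P₁ - 2P₂ = 3P₁ → 6P₁ + 2P₂ = 218.
Market 2: 13P₂ + 2P₁ = 97.
Eliminating P₂: 13×(1) − 2×(2) gives 74P₁ = 2640, so P₁ = 1320/37.
Back-substitute into (2): P₂ = (97 − 2×1320/37) / 13 = 73/37.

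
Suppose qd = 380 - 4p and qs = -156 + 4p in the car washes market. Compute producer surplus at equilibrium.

Producer surplus = 1568

Equilibrium: 380 - 4p = -156 + 4p gives p* = 67, q* = 112.
Supply starts at p = 39 (where qs = 0).
PS = ½(67 − 39)(112) = 1568.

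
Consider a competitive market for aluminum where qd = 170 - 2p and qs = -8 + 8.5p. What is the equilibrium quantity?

q* = 2858/21

Set qd = qs: 170 - 2p = -8 + 8.5p.
178 = 10.5p, so p* = 356/21.
q* = 170 − 2(356/21) = 2858/21.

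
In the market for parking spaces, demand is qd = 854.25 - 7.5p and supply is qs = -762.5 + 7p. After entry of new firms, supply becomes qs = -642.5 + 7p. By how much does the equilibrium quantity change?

Original equilibrium: p* = 111.5, q* = 18.
New equilibrium: 854.25 - 7.5p = -642.5 + 7p, so 1496.75 = 14.5p and p' = 5987/58; q' = 854.25 − 7.5(5987/58) = 2322/29.
Change in quantity: 2322/29 − 18 = 1800/29.

Δq = 1800/29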